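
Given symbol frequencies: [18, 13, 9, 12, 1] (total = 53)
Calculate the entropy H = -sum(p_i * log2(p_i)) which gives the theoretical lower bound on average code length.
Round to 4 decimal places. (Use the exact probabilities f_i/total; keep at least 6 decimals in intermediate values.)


Per-symbol terms -p_i * log2(p_i) with p_i = f_i/53:
  p = 18/53 = 0.339623: log2(p) = -1.557995, -p*log2(p) = 0.529131
  p = 13/53 = 0.245283: log2(p) = -2.027481, -p*log2(p) = 0.497307
  p = 9/53 = 0.169811: log2(p) = -2.557995, -p*log2(p) = 0.434377
  p = 12/53 = 0.226415: log2(p) = -2.142958, -p*log2(p) = 0.485198
  p = 1/53 = 0.018868: log2(p) = -5.727920, -p*log2(p) = 0.108074
H = 0.529131 + 0.497307 + 0.434377 + 0.485198 + 0.108074 = 2.054087

H = 2.0541 bits/symbol


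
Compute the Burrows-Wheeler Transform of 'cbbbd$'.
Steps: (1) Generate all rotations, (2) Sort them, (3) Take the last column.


Rotations (sorted):
  0: $cbbbd -> last char: d
  1: bbbd$c -> last char: c
  2: bbd$cb -> last char: b
  3: bd$cbb -> last char: b
  4: cbbbd$ -> last char: $
  5: d$cbbb -> last char: b


BWT = dcbb$b


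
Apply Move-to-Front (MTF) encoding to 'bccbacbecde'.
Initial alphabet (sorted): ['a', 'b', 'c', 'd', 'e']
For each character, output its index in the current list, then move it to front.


MTF encoding:
'b': index 1 in ['a', 'b', 'c', 'd', 'e'] -> ['b', 'a', 'c', 'd', 'e']
'c': index 2 in ['b', 'a', 'c', 'd', 'e'] -> ['c', 'b', 'a', 'd', 'e']
'c': index 0 in ['c', 'b', 'a', 'd', 'e'] -> ['c', 'b', 'a', 'd', 'e']
'b': index 1 in ['c', 'b', 'a', 'd', 'e'] -> ['b', 'c', 'a', 'd', 'e']
'a': index 2 in ['b', 'c', 'a', 'd', 'e'] -> ['a', 'b', 'c', 'd', 'e']
'c': index 2 in ['a', 'b', 'c', 'd', 'e'] -> ['c', 'a', 'b', 'd', 'e']
'b': index 2 in ['c', 'a', 'b', 'd', 'e'] -> ['b', 'c', 'a', 'd', 'e']
'e': index 4 in ['b', 'c', 'a', 'd', 'e'] -> ['e', 'b', 'c', 'a', 'd']
'c': index 2 in ['e', 'b', 'c', 'a', 'd'] -> ['c', 'e', 'b', 'a', 'd']
'd': index 4 in ['c', 'e', 'b', 'a', 'd'] -> ['d', 'c', 'e', 'b', 'a']
'e': index 2 in ['d', 'c', 'e', 'b', 'a'] -> ['e', 'd', 'c', 'b', 'a']


Output: [1, 2, 0, 1, 2, 2, 2, 4, 2, 4, 2]


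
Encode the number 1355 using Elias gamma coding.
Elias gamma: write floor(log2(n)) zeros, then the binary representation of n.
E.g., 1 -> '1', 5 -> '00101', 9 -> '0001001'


num_bits = floor(log2(1355)) + 1 = 11
leading_zeros = num_bits - 1 = 10
binary(1355) = 10101001011

Elias gamma(1355) = '0000000000' + '10101001011' = 000000000010101001011 (21 bits)


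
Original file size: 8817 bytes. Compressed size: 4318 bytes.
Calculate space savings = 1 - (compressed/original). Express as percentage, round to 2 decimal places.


ratio = compressed/original = 4318/8817 = 0.489736
savings = 1 - ratio = 1 - 0.489736 = 0.510264
as a percentage: 0.510264 * 100 = 51.03%

Space savings = 1 - 4318/8817 = 51.03%


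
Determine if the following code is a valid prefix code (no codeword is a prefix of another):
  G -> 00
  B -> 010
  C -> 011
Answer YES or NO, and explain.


Checking each pair (does one codeword prefix another?):
  G='00' vs B='010': no prefix
  G='00' vs C='011': no prefix
  B='010' vs G='00': no prefix
  B='010' vs C='011': no prefix
  C='011' vs G='00': no prefix
  C='011' vs B='010': no prefix
No violation found over all pairs.

YES -- this is a valid prefix code. No codeword is a prefix of any other codeword.


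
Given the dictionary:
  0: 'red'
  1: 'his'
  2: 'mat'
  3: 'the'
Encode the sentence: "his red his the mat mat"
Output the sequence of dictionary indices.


Look up each word in the dictionary:
  'his' -> 1
  'red' -> 0
  'his' -> 1
  'the' -> 3
  'mat' -> 2
  'mat' -> 2

Encoded: [1, 0, 1, 3, 2, 2]


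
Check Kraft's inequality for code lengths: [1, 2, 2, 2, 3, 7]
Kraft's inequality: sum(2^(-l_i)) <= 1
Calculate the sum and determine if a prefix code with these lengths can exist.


Sum = 2^(-1) + 2^(-2) + 2^(-2) + 2^(-2) + 2^(-3) + 2^(-7)
    = 0.5 + 0.25 + 0.25 + 0.25 + 0.125 + 0.0078125
    = 177/128 = 1.3828125
Since 1.3828125 > 1, Kraft's inequality is NOT satisfied.
A prefix code with these lengths CANNOT exist.

Kraft sum = 1.3828125. Not satisfied.


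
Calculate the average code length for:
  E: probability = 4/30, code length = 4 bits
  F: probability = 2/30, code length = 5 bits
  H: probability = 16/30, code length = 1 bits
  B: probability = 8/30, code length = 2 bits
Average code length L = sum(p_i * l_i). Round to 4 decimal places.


Weighted contributions p_i * l_i:
  E: (4/30) * 4 = 16/30
  F: (2/30) * 5 = 10/30
  H: (16/30) * 1 = 16/30
  B: (8/30) * 2 = 16/30
Sum = (16 + 10 + 16 + 16)/30 = 58/30

L = 58/30 = 1.9333 bits/symbol


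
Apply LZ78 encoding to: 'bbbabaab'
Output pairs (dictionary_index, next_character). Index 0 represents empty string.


LZ78 encoding steps:
Dictionary: {0: ''}
Step 1: w='' (idx 0), next='b' -> output (0, 'b'), add 'b' as idx 1
Step 2: w='b' (idx 1), next='b' -> output (1, 'b'), add 'bb' as idx 2
Step 3: w='' (idx 0), next='a' -> output (0, 'a'), add 'a' as idx 3
Step 4: w='b' (idx 1), next='a' -> output (1, 'a'), add 'ba' as idx 4
Step 5: w='a' (idx 3), next='b' -> output (3, 'b'), add 'ab' as idx 5


Encoded: [(0, 'b'), (1, 'b'), (0, 'a'), (1, 'a'), (3, 'b')]


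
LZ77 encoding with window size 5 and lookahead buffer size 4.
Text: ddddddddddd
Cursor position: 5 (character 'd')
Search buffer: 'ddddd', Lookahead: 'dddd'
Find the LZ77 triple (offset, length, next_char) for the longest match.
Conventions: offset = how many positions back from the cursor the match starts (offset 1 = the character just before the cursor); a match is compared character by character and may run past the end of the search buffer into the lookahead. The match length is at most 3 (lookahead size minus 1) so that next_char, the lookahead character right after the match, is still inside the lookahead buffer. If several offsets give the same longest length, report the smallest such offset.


Try each offset into the search buffer:
  offset=1 (pos 4, char 'd'): match length 3
  offset=2 (pos 3, char 'd'): match length 3
  offset=3 (pos 2, char 'd'): match length 3
  offset=4 (pos 1, char 'd'): match length 3
  offset=5 (pos 0, char 'd'): match length 3
Longest match has length 3, found at offsets 1, 2, 3, 4, 5; take the smallest, offset 1.
next_char = character at position 5 + 3 = 8 -> 'd'

Best match: offset=1, length=3 (matching 'ddd' starting at position 4)
LZ77 triple: (1, 3, 'd')


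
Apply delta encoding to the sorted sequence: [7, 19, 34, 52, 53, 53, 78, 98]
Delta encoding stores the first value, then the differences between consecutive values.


First value: 7
Deltas:
  19 - 7 = 12
  34 - 19 = 15
  52 - 34 = 18
  53 - 52 = 1
  53 - 53 = 0
  78 - 53 = 25
  98 - 78 = 20


Delta encoded: [7, 12, 15, 18, 1, 0, 25, 20]


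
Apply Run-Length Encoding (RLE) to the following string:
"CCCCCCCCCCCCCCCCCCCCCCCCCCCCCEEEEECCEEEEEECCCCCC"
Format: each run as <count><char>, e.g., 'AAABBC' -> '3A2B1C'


Scanning runs left to right:
  i=0: run of 'C' x 29 -> '29C'
  i=29: run of 'E' x 5 -> '5E'
  i=34: run of 'C' x 2 -> '2C'
  i=36: run of 'E' x 6 -> '6E'
  i=42: run of 'C' x 6 -> '6C'

RLE = 29C5E2C6E6C


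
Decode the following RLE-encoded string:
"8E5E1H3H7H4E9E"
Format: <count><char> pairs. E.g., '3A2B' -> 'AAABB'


Expanding each <count><char> pair:
  8E -> 'EEEEEEEE'
  5E -> 'EEEEE'
  1H -> 'H'
  3H -> 'HHH'
  7H -> 'HHHHHHH'
  4E -> 'EEEE'
  9E -> 'EEEEEEEEE'

Decoded = EEEEEEEEEEEEEHHHHHHHHHHHEEEEEEEEEEEEE


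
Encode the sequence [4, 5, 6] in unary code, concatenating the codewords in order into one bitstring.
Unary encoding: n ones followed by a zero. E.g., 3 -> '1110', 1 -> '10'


Encode each number as n ones followed by a terminating 0:
  4 -> 11110 (5 bits)
  5 -> 111110 (6 bits)
  6 -> 1111110 (7 bits)
Total length = 5 + 6 + 7 = 18 bits.

Unary([4, 5, 6]) = 111101111101111110 (18 bits)


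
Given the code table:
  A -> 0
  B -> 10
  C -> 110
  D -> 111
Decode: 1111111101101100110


Decoding:
111 -> D
111 -> D
110 -> C
110 -> C
110 -> C
0 -> A
110 -> C


Result: DDCCCAC


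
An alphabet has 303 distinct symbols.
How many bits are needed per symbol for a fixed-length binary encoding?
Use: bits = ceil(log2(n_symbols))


log2(303) = 8.2432
Bracket: 2^8 = 256 < 303 <= 2^9 = 512
So ceil(log2(303)) = 9

bits = ceil(log2(303)) = ceil(8.2432) = 9 bits


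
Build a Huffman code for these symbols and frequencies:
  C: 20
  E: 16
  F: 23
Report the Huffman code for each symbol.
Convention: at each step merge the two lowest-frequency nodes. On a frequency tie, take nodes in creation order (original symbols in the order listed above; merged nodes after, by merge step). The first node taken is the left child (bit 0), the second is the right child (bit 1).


Huffman tree construction:
Step 1: Merge E(16) + C(20) = 36
Step 2: Merge F(23) + (E+C)(36) = 59
Read each symbol's code off the tree from the root (left child = 0, right child = 1).

Codes:
  C: 11 (length 2)
  E: 10 (length 2)
  F: 0 (length 1)
Average code length: 95/59 = 1.6102 bits/symbol


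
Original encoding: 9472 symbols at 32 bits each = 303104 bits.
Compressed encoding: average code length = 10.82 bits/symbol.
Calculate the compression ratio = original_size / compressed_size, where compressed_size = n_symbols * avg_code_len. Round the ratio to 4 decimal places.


original_size = n_symbols * orig_bits = 9472 * 32 = 303104 bits
compressed_size = n_symbols * avg_code_len = 9472 * 10.82 = 102487.04 bits
ratio = original_size / compressed_size = 303104 / 102487.04 = 2.9575

Compression ratio = 2.9575


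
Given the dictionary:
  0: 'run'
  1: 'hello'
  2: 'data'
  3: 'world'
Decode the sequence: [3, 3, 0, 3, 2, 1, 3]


Look up each index in the dictionary:
  3 -> 'world'
  3 -> 'world'
  0 -> 'run'
  3 -> 'world'
  2 -> 'data'
  1 -> 'hello'
  3 -> 'world'

Decoded: "world world run world data hello world"


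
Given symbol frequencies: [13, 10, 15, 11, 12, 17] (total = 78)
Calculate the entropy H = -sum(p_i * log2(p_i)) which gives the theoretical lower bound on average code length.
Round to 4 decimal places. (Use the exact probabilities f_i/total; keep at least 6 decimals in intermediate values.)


Per-symbol terms -p_i * log2(p_i) with p_i = f_i/78:
  p = 13/78 = 0.166667: log2(p) = -2.584963, -p*log2(p) = 0.430827
  p = 10/78 = 0.128205: log2(p) = -2.963474, -p*log2(p) = 0.379933
  p = 15/78 = 0.192308: log2(p) = -2.378512, -p*log2(p) = 0.457406
  p = 11/78 = 0.141026: log2(p) = -2.825971, -p*log2(p) = 0.398534
  p = 12/78 = 0.153846: log2(p) = -2.700440, -p*log2(p) = 0.415452
  p = 17/78 = 0.217949: log2(p) = -2.197939, -p*log2(p) = 0.479038
H = 0.430827 + 0.379933 + 0.457406 + 0.398534 + 0.415452 + 0.479038 = 2.561190

H = 2.5612 bits/symbol


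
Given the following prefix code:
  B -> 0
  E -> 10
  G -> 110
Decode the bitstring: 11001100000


Decoding step by step:
Bits 110 -> G
Bits 0 -> B
Bits 110 -> G
Bits 0 -> B
Bits 0 -> B
Bits 0 -> B
Bits 0 -> B


Decoded message: GBGBBBB


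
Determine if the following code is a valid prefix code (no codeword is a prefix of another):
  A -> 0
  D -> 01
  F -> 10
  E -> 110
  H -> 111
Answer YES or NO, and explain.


Checking each pair (does one codeword prefix another?):
  A='0' vs D='01': prefix -- VIOLATION

NO -- this is NOT a valid prefix code. A (0) is a prefix of D (01).


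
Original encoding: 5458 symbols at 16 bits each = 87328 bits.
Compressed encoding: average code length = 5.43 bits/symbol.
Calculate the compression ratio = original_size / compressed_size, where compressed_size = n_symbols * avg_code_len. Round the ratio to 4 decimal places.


original_size = n_symbols * orig_bits = 5458 * 16 = 87328 bits
compressed_size = n_symbols * avg_code_len = 5458 * 5.43 = 29636.94 bits
ratio = original_size / compressed_size = 87328 / 29636.94 = 2.9466

Compression ratio = 2.9466


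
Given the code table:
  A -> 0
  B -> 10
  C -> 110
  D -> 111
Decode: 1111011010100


Decoding:
111 -> D
10 -> B
110 -> C
10 -> B
10 -> B
0 -> A


Result: DBCBBA


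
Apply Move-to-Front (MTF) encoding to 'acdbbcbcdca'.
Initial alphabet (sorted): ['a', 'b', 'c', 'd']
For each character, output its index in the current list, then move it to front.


MTF encoding:
'a': index 0 in ['a', 'b', 'c', 'd'] -> ['a', 'b', 'c', 'd']
'c': index 2 in ['a', 'b', 'c', 'd'] -> ['c', 'a', 'b', 'd']
'd': index 3 in ['c', 'a', 'b', 'd'] -> ['d', 'c', 'a', 'b']
'b': index 3 in ['d', 'c', 'a', 'b'] -> ['b', 'd', 'c', 'a']
'b': index 0 in ['b', 'd', 'c', 'a'] -> ['b', 'd', 'c', 'a']
'c': index 2 in ['b', 'd', 'c', 'a'] -> ['c', 'b', 'd', 'a']
'b': index 1 in ['c', 'b', 'd', 'a'] -> ['b', 'c', 'd', 'a']
'c': index 1 in ['b', 'c', 'd', 'a'] -> ['c', 'b', 'd', 'a']
'd': index 2 in ['c', 'b', 'd', 'a'] -> ['d', 'c', 'b', 'a']
'c': index 1 in ['d', 'c', 'b', 'a'] -> ['c', 'd', 'b', 'a']
'a': index 3 in ['c', 'd', 'b', 'a'] -> ['a', 'c', 'd', 'b']


Output: [0, 2, 3, 3, 0, 2, 1, 1, 2, 1, 3]


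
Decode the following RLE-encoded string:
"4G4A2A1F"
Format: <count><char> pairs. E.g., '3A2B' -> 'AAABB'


Expanding each <count><char> pair:
  4G -> 'GGGG'
  4A -> 'AAAA'
  2A -> 'AA'
  1F -> 'F'

Decoded = GGGGAAAAAAF


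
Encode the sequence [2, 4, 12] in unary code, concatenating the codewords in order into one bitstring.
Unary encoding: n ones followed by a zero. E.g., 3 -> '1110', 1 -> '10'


Encode each number as n ones followed by a terminating 0:
  2 -> 110 (3 bits)
  4 -> 11110 (5 bits)
  12 -> 1111111111110 (13 bits)
Total length = 3 + 5 + 13 = 21 bits.

Unary([2, 4, 12]) = 110111101111111111110 (21 bits)


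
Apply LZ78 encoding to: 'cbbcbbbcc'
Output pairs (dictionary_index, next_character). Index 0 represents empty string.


LZ78 encoding steps:
Dictionary: {0: ''}
Step 1: w='' (idx 0), next='c' -> output (0, 'c'), add 'c' as idx 1
Step 2: w='' (idx 0), next='b' -> output (0, 'b'), add 'b' as idx 2
Step 3: w='b' (idx 2), next='c' -> output (2, 'c'), add 'bc' as idx 3
Step 4: w='b' (idx 2), next='b' -> output (2, 'b'), add 'bb' as idx 4
Step 5: w='bc' (idx 3), next='c' -> output (3, 'c'), add 'bcc' as idx 5


Encoded: [(0, 'c'), (0, 'b'), (2, 'c'), (2, 'b'), (3, 'c')]


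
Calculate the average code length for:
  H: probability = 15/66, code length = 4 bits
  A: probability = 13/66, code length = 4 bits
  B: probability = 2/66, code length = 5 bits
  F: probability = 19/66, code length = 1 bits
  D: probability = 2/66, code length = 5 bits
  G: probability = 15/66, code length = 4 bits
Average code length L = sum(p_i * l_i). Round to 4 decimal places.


Weighted contributions p_i * l_i:
  H: (15/66) * 4 = 60/66
  A: (13/66) * 4 = 52/66
  B: (2/66) * 5 = 10/66
  F: (19/66) * 1 = 19/66
  D: (2/66) * 5 = 10/66
  G: (15/66) * 4 = 60/66
Sum = (60 + 52 + 10 + 19 + 10 + 60)/66 = 211/66

L = 211/66 = 3.1970 bits/symbol


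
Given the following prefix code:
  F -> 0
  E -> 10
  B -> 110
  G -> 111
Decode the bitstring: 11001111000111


Decoding step by step:
Bits 110 -> B
Bits 0 -> F
Bits 111 -> G
Bits 10 -> E
Bits 0 -> F
Bits 0 -> F
Bits 111 -> G


Decoded message: BFGEFFG


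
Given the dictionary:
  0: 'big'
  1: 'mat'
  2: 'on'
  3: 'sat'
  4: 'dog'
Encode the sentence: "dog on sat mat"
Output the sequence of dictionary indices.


Look up each word in the dictionary:
  'dog' -> 4
  'on' -> 2
  'sat' -> 3
  'mat' -> 1

Encoded: [4, 2, 3, 1]


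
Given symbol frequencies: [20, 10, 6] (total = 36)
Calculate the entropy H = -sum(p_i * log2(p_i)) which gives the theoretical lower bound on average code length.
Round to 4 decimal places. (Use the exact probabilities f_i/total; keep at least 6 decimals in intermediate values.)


Per-symbol terms -p_i * log2(p_i) with p_i = f_i/36:
  p = 20/36 = 0.555556: log2(p) = -0.847997, -p*log2(p) = 0.471109
  p = 10/36 = 0.277778: log2(p) = -1.847997, -p*log2(p) = 0.513332
  p = 6/36 = 0.166667: log2(p) = -2.584963, -p*log2(p) = 0.430827
H = 0.471109 + 0.513332 + 0.430827 = 1.415268

H = 1.4153 bits/symbol


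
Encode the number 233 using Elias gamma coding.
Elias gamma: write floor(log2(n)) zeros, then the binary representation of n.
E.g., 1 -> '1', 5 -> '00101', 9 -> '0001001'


num_bits = floor(log2(233)) + 1 = 8
leading_zeros = num_bits - 1 = 7
binary(233) = 11101001

Elias gamma(233) = '0000000' + '11101001' = 000000011101001 (15 bits)


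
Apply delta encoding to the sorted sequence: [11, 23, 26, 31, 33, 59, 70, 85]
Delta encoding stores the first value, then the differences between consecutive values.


First value: 11
Deltas:
  23 - 11 = 12
  26 - 23 = 3
  31 - 26 = 5
  33 - 31 = 2
  59 - 33 = 26
  70 - 59 = 11
  85 - 70 = 15


Delta encoded: [11, 12, 3, 5, 2, 26, 11, 15]


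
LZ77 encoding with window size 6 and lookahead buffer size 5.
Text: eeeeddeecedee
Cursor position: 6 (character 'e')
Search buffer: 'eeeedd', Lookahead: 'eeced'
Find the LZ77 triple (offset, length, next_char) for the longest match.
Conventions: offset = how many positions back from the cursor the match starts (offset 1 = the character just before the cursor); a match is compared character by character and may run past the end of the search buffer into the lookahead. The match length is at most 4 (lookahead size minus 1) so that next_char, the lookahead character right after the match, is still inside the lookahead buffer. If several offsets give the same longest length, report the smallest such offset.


Try each offset into the search buffer:
  offset=1 (pos 5, char 'd'): match length 0
  offset=2 (pos 4, char 'd'): match length 0
  offset=3 (pos 3, char 'e'): match length 1
  offset=4 (pos 2, char 'e'): match length 2
  offset=5 (pos 1, char 'e'): match length 2
  offset=6 (pos 0, char 'e'): match length 2
Longest match has length 2, found at offsets 4, 5, 6; take the smallest, offset 4.
next_char = character at position 6 + 2 = 8 -> 'c'

Best match: offset=4, length=2 (matching 'ee' starting at position 2)
LZ77 triple: (4, 2, 'c')


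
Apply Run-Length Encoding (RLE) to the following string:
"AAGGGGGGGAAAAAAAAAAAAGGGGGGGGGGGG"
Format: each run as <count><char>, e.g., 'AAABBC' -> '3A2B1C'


Scanning runs left to right:
  i=0: run of 'A' x 2 -> '2A'
  i=2: run of 'G' x 7 -> '7G'
  i=9: run of 'A' x 12 -> '12A'
  i=21: run of 'G' x 12 -> '12G'

RLE = 2A7G12A12G


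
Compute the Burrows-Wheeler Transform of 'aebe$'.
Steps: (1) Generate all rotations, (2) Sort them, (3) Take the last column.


Rotations (sorted):
  0: $aebe -> last char: e
  1: aebe$ -> last char: $
  2: be$ae -> last char: e
  3: e$aeb -> last char: b
  4: ebe$a -> last char: a


BWT = e$eba


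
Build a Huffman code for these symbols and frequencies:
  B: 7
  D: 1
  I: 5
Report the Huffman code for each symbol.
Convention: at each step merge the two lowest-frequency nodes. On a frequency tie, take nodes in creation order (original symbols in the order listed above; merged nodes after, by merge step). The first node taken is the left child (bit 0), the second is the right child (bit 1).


Huffman tree construction:
Step 1: Merge D(1) + I(5) = 6
Step 2: Merge (D+I)(6) + B(7) = 13
Read each symbol's code off the tree from the root (left child = 0, right child = 1).

Codes:
  B: 1 (length 1)
  D: 00 (length 2)
  I: 01 (length 2)
Average code length: 19/13 = 1.4615 bits/symbol


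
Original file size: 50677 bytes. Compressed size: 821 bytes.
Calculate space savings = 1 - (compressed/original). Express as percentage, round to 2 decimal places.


ratio = compressed/original = 821/50677 = 0.016201
savings = 1 - ratio = 1 - 0.016201 = 0.983799
as a percentage: 0.983799 * 100 = 98.38%

Space savings = 1 - 821/50677 = 98.38%


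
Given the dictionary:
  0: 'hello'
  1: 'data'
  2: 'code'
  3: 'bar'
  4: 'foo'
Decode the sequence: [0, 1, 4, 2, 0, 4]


Look up each index in the dictionary:
  0 -> 'hello'
  1 -> 'data'
  4 -> 'foo'
  2 -> 'code'
  0 -> 'hello'
  4 -> 'foo'

Decoded: "hello data foo code hello foo"


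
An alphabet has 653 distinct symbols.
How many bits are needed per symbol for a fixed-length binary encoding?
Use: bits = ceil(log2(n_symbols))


log2(653) = 9.3509
Bracket: 2^9 = 512 < 653 <= 2^10 = 1024
So ceil(log2(653)) = 10

bits = ceil(log2(653)) = ceil(9.3509) = 10 bits


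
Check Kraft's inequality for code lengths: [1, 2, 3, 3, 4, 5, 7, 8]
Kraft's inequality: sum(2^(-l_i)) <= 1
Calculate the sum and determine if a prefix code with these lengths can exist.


Sum = 2^(-1) + 2^(-2) + 2^(-3) + 2^(-3) + 2^(-4) + 2^(-5) + 2^(-7) + 2^(-8)
    = 0.5 + 0.25 + 0.125 + 0.125 + 0.0625 + 0.03125 + 0.0078125 + 0.00390625
    = 283/256 = 1.10546875
Since 1.10546875 > 1, Kraft's inequality is NOT satisfied.
A prefix code with these lengths CANNOT exist.

Kraft sum = 1.10546875. Not satisfied.


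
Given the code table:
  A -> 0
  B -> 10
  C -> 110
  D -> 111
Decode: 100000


Decoding:
10 -> B
0 -> A
0 -> A
0 -> A
0 -> A


Result: BAAAA


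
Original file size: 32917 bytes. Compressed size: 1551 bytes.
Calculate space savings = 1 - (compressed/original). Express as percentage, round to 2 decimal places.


ratio = compressed/original = 1551/32917 = 0.047119
savings = 1 - ratio = 1 - 0.047119 = 0.952881
as a percentage: 0.952881 * 100 = 95.29%

Space savings = 1 - 1551/32917 = 95.29%


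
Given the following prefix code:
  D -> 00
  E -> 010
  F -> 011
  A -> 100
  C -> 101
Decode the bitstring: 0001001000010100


Decoding step by step:
Bits 00 -> D
Bits 010 -> E
Bits 010 -> E
Bits 00 -> D
Bits 010 -> E
Bits 100 -> A


Decoded message: DEEDEA


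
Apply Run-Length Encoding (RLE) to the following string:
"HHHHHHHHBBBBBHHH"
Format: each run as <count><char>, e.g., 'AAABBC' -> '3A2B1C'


Scanning runs left to right:
  i=0: run of 'H' x 8 -> '8H'
  i=8: run of 'B' x 5 -> '5B'
  i=13: run of 'H' x 3 -> '3H'

RLE = 8H5B3H


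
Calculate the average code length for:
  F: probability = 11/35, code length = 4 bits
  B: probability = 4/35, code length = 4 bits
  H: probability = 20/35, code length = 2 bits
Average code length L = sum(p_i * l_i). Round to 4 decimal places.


Weighted contributions p_i * l_i:
  F: (11/35) * 4 = 44/35
  B: (4/35) * 4 = 16/35
  H: (20/35) * 2 = 40/35
Sum = (44 + 16 + 40)/35 = 100/35

L = 100/35 = 2.8571 bits/symbol


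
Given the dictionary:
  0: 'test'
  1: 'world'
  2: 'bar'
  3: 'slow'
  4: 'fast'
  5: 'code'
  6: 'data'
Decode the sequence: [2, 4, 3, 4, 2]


Look up each index in the dictionary:
  2 -> 'bar'
  4 -> 'fast'
  3 -> 'slow'
  4 -> 'fast'
  2 -> 'bar'

Decoded: "bar fast slow fast bar"


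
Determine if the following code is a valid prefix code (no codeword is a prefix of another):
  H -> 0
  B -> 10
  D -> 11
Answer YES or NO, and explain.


Checking each pair (does one codeword prefix another?):
  H='0' vs B='10': no prefix
  H='0' vs D='11': no prefix
  B='10' vs H='0': no prefix
  B='10' vs D='11': no prefix
  D='11' vs H='0': no prefix
  D='11' vs B='10': no prefix
No violation found over all pairs.

YES -- this is a valid prefix code. No codeword is a prefix of any other codeword.


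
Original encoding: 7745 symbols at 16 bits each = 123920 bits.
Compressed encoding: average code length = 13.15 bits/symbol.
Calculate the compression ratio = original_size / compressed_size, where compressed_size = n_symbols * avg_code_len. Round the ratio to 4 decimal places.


original_size = n_symbols * orig_bits = 7745 * 16 = 123920 bits
compressed_size = n_symbols * avg_code_len = 7745 * 13.15 = 101846.75 bits
ratio = original_size / compressed_size = 123920 / 101846.75 = 1.2167

Compression ratio = 1.2167


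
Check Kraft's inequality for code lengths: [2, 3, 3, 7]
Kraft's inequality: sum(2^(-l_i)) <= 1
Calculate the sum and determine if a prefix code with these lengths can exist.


Sum = 2^(-2) + 2^(-3) + 2^(-3) + 2^(-7)
    = 0.25 + 0.125 + 0.125 + 0.0078125
    = 65/128 = 0.5078125
Since 0.5078125 <= 1, Kraft's inequality IS satisfied.
A prefix code with these lengths CAN exist.

Kraft sum = 0.5078125. Satisfied.


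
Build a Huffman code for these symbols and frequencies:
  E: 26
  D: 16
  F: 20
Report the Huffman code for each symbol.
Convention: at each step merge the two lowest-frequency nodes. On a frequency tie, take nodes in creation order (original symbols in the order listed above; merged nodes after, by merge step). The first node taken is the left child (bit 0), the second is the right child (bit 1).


Huffman tree construction:
Step 1: Merge D(16) + F(20) = 36
Step 2: Merge E(26) + (D+F)(36) = 62
Read each symbol's code off the tree from the root (left child = 0, right child = 1).

Codes:
  E: 0 (length 1)
  D: 10 (length 2)
  F: 11 (length 2)
Average code length: 98/62 = 1.5806 bits/symbol


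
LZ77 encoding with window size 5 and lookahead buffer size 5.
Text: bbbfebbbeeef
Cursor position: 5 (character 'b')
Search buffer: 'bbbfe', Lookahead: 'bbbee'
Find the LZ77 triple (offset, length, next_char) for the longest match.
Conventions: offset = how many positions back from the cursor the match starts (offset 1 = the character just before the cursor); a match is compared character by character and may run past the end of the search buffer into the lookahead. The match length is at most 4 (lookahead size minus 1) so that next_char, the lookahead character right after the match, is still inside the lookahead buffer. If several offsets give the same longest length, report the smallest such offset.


Try each offset into the search buffer:
  offset=1 (pos 4, char 'e'): match length 0
  offset=2 (pos 3, char 'f'): match length 0
  offset=3 (pos 2, char 'b'): match length 1
  offset=4 (pos 1, char 'b'): match length 2
  offset=5 (pos 0, char 'b'): match length 3
Longest match has length 3 at offset 5.
next_char = character at position 5 + 3 = 8 -> 'e'

Best match: offset=5, length=3 (matching 'bbb' starting at position 0)
LZ77 triple: (5, 3, 'e')


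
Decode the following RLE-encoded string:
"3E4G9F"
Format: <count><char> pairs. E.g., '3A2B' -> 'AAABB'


Expanding each <count><char> pair:
  3E -> 'EEE'
  4G -> 'GGGG'
  9F -> 'FFFFFFFFF'

Decoded = EEEGGGGFFFFFFFFF


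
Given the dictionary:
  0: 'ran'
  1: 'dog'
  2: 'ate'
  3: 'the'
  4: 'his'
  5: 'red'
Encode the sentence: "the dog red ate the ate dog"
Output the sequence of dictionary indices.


Look up each word in the dictionary:
  'the' -> 3
  'dog' -> 1
  'red' -> 5
  'ate' -> 2
  'the' -> 3
  'ate' -> 2
  'dog' -> 1

Encoded: [3, 1, 5, 2, 3, 2, 1]


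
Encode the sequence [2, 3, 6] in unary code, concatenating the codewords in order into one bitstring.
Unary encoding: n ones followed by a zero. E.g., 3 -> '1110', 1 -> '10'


Encode each number as n ones followed by a terminating 0:
  2 -> 110 (3 bits)
  3 -> 1110 (4 bits)
  6 -> 1111110 (7 bits)
Total length = 3 + 4 + 7 = 14 bits.

Unary([2, 3, 6]) = 11011101111110 (14 bits)


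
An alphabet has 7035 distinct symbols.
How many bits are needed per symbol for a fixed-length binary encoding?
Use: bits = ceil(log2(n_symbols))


log2(7035) = 12.7803
Bracket: 2^12 = 4096 < 7035 <= 2^13 = 8192
So ceil(log2(7035)) = 13

bits = ceil(log2(7035)) = ceil(12.7803) = 13 bits


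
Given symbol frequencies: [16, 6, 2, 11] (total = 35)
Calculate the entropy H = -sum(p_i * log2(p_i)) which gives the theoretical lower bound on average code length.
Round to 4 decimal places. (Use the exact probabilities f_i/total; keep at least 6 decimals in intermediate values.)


Per-symbol terms -p_i * log2(p_i) with p_i = f_i/35:
  p = 16/35 = 0.457143: log2(p) = -1.129283, -p*log2(p) = 0.516244
  p = 6/35 = 0.171429: log2(p) = -2.544321, -p*log2(p) = 0.436169
  p = 2/35 = 0.057143: log2(p) = -4.129283, -p*log2(p) = 0.235959
  p = 11/35 = 0.314286: log2(p) = -1.669851, -p*log2(p) = 0.524810
H = 0.516244 + 0.436169 + 0.235959 + 0.524810 = 1.713182

H = 1.7132 bits/symbol


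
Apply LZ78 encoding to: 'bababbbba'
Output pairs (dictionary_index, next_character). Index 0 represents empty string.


LZ78 encoding steps:
Dictionary: {0: ''}
Step 1: w='' (idx 0), next='b' -> output (0, 'b'), add 'b' as idx 1
Step 2: w='' (idx 0), next='a' -> output (0, 'a'), add 'a' as idx 2
Step 3: w='b' (idx 1), next='a' -> output (1, 'a'), add 'ba' as idx 3
Step 4: w='b' (idx 1), next='b' -> output (1, 'b'), add 'bb' as idx 4
Step 5: w='bb' (idx 4), next='a' -> output (4, 'a'), add 'bba' as idx 5


Encoded: [(0, 'b'), (0, 'a'), (1, 'a'), (1, 'b'), (4, 'a')]


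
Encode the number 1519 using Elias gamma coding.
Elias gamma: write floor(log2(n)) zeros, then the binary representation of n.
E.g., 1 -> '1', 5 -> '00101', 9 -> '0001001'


num_bits = floor(log2(1519)) + 1 = 11
leading_zeros = num_bits - 1 = 10
binary(1519) = 10111101111

Elias gamma(1519) = '0000000000' + '10111101111' = 000000000010111101111 (21 bits)


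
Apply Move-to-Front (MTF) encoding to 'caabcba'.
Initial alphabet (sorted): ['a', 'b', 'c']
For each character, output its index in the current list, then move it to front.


MTF encoding:
'c': index 2 in ['a', 'b', 'c'] -> ['c', 'a', 'b']
'a': index 1 in ['c', 'a', 'b'] -> ['a', 'c', 'b']
'a': index 0 in ['a', 'c', 'b'] -> ['a', 'c', 'b']
'b': index 2 in ['a', 'c', 'b'] -> ['b', 'a', 'c']
'c': index 2 in ['b', 'a', 'c'] -> ['c', 'b', 'a']
'b': index 1 in ['c', 'b', 'a'] -> ['b', 'c', 'a']
'a': index 2 in ['b', 'c', 'a'] -> ['a', 'b', 'c']


Output: [2, 1, 0, 2, 2, 1, 2]


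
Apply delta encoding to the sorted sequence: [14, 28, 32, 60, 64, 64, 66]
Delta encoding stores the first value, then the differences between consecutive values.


First value: 14
Deltas:
  28 - 14 = 14
  32 - 28 = 4
  60 - 32 = 28
  64 - 60 = 4
  64 - 64 = 0
  66 - 64 = 2


Delta encoded: [14, 14, 4, 28, 4, 0, 2]


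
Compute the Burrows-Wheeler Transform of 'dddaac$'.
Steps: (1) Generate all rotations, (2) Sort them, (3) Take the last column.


Rotations (sorted):
  0: $dddaac -> last char: c
  1: aac$ddd -> last char: d
  2: ac$ddda -> last char: a
  3: c$dddaa -> last char: a
  4: daac$dd -> last char: d
  5: ddaac$d -> last char: d
  6: dddaac$ -> last char: $


BWT = cdaadd$


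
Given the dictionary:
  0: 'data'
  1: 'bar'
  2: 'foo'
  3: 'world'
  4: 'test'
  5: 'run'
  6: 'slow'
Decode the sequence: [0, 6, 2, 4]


Look up each index in the dictionary:
  0 -> 'data'
  6 -> 'slow'
  2 -> 'foo'
  4 -> 'test'

Decoded: "data slow foo test"


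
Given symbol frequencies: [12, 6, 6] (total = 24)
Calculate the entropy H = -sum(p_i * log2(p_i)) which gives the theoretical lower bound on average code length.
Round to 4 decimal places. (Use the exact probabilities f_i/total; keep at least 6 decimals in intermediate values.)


Per-symbol terms -p_i * log2(p_i) with p_i = f_i/24:
  p = 12/24 = 0.500000: log2(p) = -1.000000, -p*log2(p) = 0.500000
  p = 6/24 = 0.250000: log2(p) = -2.000000, -p*log2(p) = 0.500000
  p = 6/24 = 0.250000: log2(p) = -2.000000, -p*log2(p) = 0.500000
H = 0.500000 + 0.500000 + 0.500000 = 1.500000

H = 1.5 bits/symbol


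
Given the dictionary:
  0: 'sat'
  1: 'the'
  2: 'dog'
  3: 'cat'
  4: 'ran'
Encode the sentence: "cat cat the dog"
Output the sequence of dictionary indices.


Look up each word in the dictionary:
  'cat' -> 3
  'cat' -> 3
  'the' -> 1
  'dog' -> 2

Encoded: [3, 3, 1, 2]


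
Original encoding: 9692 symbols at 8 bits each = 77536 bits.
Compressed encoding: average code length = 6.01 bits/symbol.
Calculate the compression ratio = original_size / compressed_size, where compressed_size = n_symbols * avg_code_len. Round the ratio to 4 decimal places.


original_size = n_symbols * orig_bits = 9692 * 8 = 77536 bits
compressed_size = n_symbols * avg_code_len = 9692 * 6.01 = 58248.92 bits
ratio = original_size / compressed_size = 77536 / 58248.92 = 1.3311

Compression ratio = 1.3311


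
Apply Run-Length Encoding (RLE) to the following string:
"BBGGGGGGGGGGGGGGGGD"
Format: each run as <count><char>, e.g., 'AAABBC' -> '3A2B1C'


Scanning runs left to right:
  i=0: run of 'B' x 2 -> '2B'
  i=2: run of 'G' x 16 -> '16G'
  i=18: run of 'D' x 1 -> '1D'

RLE = 2B16G1D


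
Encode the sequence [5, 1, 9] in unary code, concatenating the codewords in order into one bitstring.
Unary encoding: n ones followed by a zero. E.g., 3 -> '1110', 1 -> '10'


Encode each number as n ones followed by a terminating 0:
  5 -> 111110 (6 bits)
  1 -> 10 (2 bits)
  9 -> 1111111110 (10 bits)
Total length = 6 + 2 + 10 = 18 bits.

Unary([5, 1, 9]) = 111110101111111110 (18 bits)


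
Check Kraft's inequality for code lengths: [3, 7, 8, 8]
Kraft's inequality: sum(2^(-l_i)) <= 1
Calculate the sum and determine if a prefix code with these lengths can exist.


Sum = 2^(-3) + 2^(-7) + 2^(-8) + 2^(-8)
    = 0.125 + 0.0078125 + 0.00390625 + 0.00390625
    = 36/256 = 0.140625
Since 0.140625 <= 1, Kraft's inequality IS satisfied.
A prefix code with these lengths CAN exist.

Kraft sum = 0.140625. Satisfied.


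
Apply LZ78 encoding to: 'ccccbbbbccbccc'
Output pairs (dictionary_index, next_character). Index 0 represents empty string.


LZ78 encoding steps:
Dictionary: {0: ''}
Step 1: w='' (idx 0), next='c' -> output (0, 'c'), add 'c' as idx 1
Step 2: w='c' (idx 1), next='c' -> output (1, 'c'), add 'cc' as idx 2
Step 3: w='c' (idx 1), next='b' -> output (1, 'b'), add 'cb' as idx 3
Step 4: w='' (idx 0), next='b' -> output (0, 'b'), add 'b' as idx 4
Step 5: w='b' (idx 4), next='b' -> output (4, 'b'), add 'bb' as idx 5
Step 6: w='cc' (idx 2), next='b' -> output (2, 'b'), add 'ccb' as idx 6
Step 7: w='cc' (idx 2), next='c' -> output (2, 'c'), add 'ccc' as idx 7


Encoded: [(0, 'c'), (1, 'c'), (1, 'b'), (0, 'b'), (4, 'b'), (2, 'b'), (2, 'c')]


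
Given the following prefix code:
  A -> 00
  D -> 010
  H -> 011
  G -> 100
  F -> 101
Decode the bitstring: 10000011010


Decoding step by step:
Bits 100 -> G
Bits 00 -> A
Bits 011 -> H
Bits 010 -> D


Decoded message: GAHD


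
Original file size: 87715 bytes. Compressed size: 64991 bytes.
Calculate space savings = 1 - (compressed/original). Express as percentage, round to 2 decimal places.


ratio = compressed/original = 64991/87715 = 0.740934
savings = 1 - ratio = 1 - 0.740934 = 0.259066
as a percentage: 0.259066 * 100 = 25.91%

Space savings = 1 - 64991/87715 = 25.91%


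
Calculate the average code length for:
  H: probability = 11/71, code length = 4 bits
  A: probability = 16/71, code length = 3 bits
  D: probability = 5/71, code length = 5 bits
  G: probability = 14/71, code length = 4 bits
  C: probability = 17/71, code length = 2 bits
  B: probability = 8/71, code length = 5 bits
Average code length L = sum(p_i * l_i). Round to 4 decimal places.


Weighted contributions p_i * l_i:
  H: (11/71) * 4 = 44/71
  A: (16/71) * 3 = 48/71
  D: (5/71) * 5 = 25/71
  G: (14/71) * 4 = 56/71
  C: (17/71) * 2 = 34/71
  B: (8/71) * 5 = 40/71
Sum = (44 + 48 + 25 + 56 + 34 + 40)/71 = 247/71

L = 247/71 = 3.4789 bits/symbol


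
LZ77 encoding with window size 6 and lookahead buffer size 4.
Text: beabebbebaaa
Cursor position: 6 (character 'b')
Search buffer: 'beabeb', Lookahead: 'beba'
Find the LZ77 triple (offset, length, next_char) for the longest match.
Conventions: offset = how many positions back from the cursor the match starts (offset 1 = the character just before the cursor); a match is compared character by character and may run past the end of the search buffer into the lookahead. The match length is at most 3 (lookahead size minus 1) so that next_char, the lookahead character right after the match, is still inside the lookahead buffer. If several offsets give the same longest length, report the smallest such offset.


Try each offset into the search buffer:
  offset=1 (pos 5, char 'b'): match length 1
  offset=2 (pos 4, char 'e'): match length 0
  offset=3 (pos 3, char 'b'): match length 3
  offset=4 (pos 2, char 'a'): match length 0
  offset=5 (pos 1, char 'e'): match length 0
  offset=6 (pos 0, char 'b'): match length 2
Longest match has length 3 at offset 3.
next_char = character at position 6 + 3 = 9 -> 'a'

Best match: offset=3, length=3 (matching 'beb' starting at position 3)
LZ77 triple: (3, 3, 'a')


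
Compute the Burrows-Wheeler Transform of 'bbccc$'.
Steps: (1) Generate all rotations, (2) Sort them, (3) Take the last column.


Rotations (sorted):
  0: $bbccc -> last char: c
  1: bbccc$ -> last char: $
  2: bccc$b -> last char: b
  3: c$bbcc -> last char: c
  4: cc$bbc -> last char: c
  5: ccc$bb -> last char: b


BWT = c$bccb


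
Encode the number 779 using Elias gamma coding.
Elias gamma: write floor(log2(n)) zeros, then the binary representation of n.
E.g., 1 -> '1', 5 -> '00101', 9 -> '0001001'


num_bits = floor(log2(779)) + 1 = 10
leading_zeros = num_bits - 1 = 9
binary(779) = 1100001011

Elias gamma(779) = '000000000' + '1100001011' = 0000000001100001011 (19 bits)


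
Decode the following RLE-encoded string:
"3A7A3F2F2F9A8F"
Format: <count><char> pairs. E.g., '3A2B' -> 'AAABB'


Expanding each <count><char> pair:
  3A -> 'AAA'
  7A -> 'AAAAAAA'
  3F -> 'FFF'
  2F -> 'FF'
  2F -> 'FF'
  9A -> 'AAAAAAAAA'
  8F -> 'FFFFFFFF'

Decoded = AAAAAAAAAAFFFFFFFAAAAAAAAAFFFFFFFF


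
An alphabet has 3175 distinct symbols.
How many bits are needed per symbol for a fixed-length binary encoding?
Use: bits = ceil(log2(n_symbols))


log2(3175) = 11.6325
Bracket: 2^11 = 2048 < 3175 <= 2^12 = 4096
So ceil(log2(3175)) = 12

bits = ceil(log2(3175)) = ceil(11.6325) = 12 bits


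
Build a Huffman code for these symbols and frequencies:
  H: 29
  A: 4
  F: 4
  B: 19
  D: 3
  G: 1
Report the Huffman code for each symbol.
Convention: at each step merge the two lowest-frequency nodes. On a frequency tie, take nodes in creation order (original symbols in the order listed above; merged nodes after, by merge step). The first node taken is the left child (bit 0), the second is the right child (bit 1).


Huffman tree construction:
Step 1: Merge G(1) + D(3) = 4
Step 2: Merge A(4) + F(4) = 8
Step 3: Merge (G+D)(4) + (A+F)(8) = 12
Step 4: Merge ((G+D)+(A+F))(12) + B(19) = 31
Step 5: Merge H(29) + (((G+D)+(A+F))+B)(31) = 60
Read each symbol's code off the tree from the root (left child = 0, right child = 1).

Codes:
  H: 0 (length 1)
  A: 1010 (length 4)
  F: 1011 (length 4)
  B: 11 (length 2)
  D: 1001 (length 4)
  G: 1000 (length 4)
Average code length: 115/60 = 1.9167 bits/symbol


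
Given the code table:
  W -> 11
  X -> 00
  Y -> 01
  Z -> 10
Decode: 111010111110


Decoding:
11 -> W
10 -> Z
10 -> Z
11 -> W
11 -> W
10 -> Z


Result: WZZWWZ


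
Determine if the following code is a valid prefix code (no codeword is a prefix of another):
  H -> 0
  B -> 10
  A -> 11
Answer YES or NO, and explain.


Checking each pair (does one codeword prefix another?):
  H='0' vs B='10': no prefix
  H='0' vs A='11': no prefix
  B='10' vs H='0': no prefix
  B='10' vs A='11': no prefix
  A='11' vs H='0': no prefix
  A='11' vs B='10': no prefix
No violation found over all pairs.

YES -- this is a valid prefix code. No codeword is a prefix of any other codeword.


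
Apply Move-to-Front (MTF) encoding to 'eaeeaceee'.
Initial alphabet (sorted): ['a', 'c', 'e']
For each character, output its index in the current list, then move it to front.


MTF encoding:
'e': index 2 in ['a', 'c', 'e'] -> ['e', 'a', 'c']
'a': index 1 in ['e', 'a', 'c'] -> ['a', 'e', 'c']
'e': index 1 in ['a', 'e', 'c'] -> ['e', 'a', 'c']
'e': index 0 in ['e', 'a', 'c'] -> ['e', 'a', 'c']
'a': index 1 in ['e', 'a', 'c'] -> ['a', 'e', 'c']
'c': index 2 in ['a', 'e', 'c'] -> ['c', 'a', 'e']
'e': index 2 in ['c', 'a', 'e'] -> ['e', 'c', 'a']
'e': index 0 in ['e', 'c', 'a'] -> ['e', 'c', 'a']
'e': index 0 in ['e', 'c', 'a'] -> ['e', 'c', 'a']


Output: [2, 1, 1, 0, 1, 2, 2, 0, 0]


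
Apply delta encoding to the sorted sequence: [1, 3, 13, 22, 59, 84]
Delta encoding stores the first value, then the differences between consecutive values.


First value: 1
Deltas:
  3 - 1 = 2
  13 - 3 = 10
  22 - 13 = 9
  59 - 22 = 37
  84 - 59 = 25


Delta encoded: [1, 2, 10, 9, 37, 25]


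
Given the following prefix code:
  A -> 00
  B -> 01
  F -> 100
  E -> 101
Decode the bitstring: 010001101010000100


Decoding step by step:
Bits 01 -> B
Bits 00 -> A
Bits 01 -> B
Bits 101 -> E
Bits 01 -> B
Bits 00 -> A
Bits 00 -> A
Bits 100 -> F


Decoded message: BABEBAAF
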